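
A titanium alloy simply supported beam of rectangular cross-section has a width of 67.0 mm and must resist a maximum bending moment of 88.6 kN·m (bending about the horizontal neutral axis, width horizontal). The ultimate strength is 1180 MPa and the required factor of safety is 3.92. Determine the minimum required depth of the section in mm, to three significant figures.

h = 162 mm

σ_allow = 1180/3.92 = 301.0 MPa.
For a rectangular section σ = 6M/(bh²), so h² = 6M/(b σ_allow) = 6×8.8600×10^7/(67.0×301.0) = 26360 mm².
h = 162.4 mm.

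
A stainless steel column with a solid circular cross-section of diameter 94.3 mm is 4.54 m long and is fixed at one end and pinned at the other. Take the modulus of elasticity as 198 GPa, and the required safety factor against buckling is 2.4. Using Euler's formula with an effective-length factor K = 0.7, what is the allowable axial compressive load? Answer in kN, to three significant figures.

I = πd⁴/64 = π×94.3⁴/64 = 3.882×10^6 mm⁴.
Effective length L_e = KL = 0.7×4.54 m = 3178 mm.
Euler critical load P_cr = π²EI/L_e² = π²×198000×3.882×10^6/3178² = 751100 N.
P_allow = P_cr/n = 751100/2.4 = 312900 N.

P_allow = 313 kN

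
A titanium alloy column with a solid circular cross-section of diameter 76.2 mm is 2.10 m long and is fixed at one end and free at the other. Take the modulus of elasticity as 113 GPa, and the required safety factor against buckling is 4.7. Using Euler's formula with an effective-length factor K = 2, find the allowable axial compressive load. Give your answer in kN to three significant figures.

I = πd⁴/64 = π×76.2⁴/64 = 1.655×10^6 mm⁴.
Effective length L_e = KL = 2×2.10 m = 4200 mm.
Euler critical load P_cr = π²EI/L_e² = π²×113000×1.655×10^6/4200² = 104600 N.
P_allow = P_cr/n = 104600/4.7 = 22260 N.

P_allow = 22.3 kN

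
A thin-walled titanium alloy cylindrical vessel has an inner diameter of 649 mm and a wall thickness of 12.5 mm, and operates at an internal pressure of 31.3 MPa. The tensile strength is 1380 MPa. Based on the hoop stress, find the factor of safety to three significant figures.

n = 1.70

σ_h = pD/(2t) = 31.3×649/(2×12.5) = 812.5 MPa.
n = 1380/812.5 = 1.698.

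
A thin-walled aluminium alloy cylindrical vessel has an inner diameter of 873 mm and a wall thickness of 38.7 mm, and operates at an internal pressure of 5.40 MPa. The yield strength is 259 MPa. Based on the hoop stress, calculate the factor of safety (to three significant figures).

n = 4.25

σ_h = pD/(2t) = 5.40×873/(2×38.7) = 60.91 MPa.
n = 259/60.91 = 4.252.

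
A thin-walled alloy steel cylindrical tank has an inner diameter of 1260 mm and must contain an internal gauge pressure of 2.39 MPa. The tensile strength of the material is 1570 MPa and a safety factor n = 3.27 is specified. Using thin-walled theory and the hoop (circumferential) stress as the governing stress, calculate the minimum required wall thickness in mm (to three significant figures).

t = 3.14 mm

σ_allow = 1570/3.27 = 480.1 MPa.
Hoop stress σ_h = pD/(2t), so t = pD/(2σ_allow) = 2.39×1260/(2×480.1) = 3.136 mm.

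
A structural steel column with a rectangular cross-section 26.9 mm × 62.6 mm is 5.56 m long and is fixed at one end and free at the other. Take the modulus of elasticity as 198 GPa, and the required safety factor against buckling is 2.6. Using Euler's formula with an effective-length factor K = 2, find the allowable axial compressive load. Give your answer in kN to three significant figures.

Buckling occurs about the weak axis: I_min = h·b³/12 = 62.6×26.9³/12 = 101500 mm⁴ (b = 26.9 mm is the smaller dimension).
Effective length L_e = KL = 2×5.56 m = 11120 mm.
Euler critical load P_cr = π²EI/L_e² = π²×198000×101500/11120² = 1605 N.
P_allow = P_cr/n = 1605/2.6 = 617.2 N.

P_allow = 0.617 kN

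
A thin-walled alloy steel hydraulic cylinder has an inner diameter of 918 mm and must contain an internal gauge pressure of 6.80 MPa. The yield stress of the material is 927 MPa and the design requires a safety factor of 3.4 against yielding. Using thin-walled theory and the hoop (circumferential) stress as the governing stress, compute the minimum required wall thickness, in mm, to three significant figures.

σ_allow = 927/3.4 = 272.6 MPa.
Hoop stress σ_h = pD/(2t), so t = pD/(2σ_allow) = 6.80×918/(2×272.6) = 11.45 mm.

t = 11.4 mm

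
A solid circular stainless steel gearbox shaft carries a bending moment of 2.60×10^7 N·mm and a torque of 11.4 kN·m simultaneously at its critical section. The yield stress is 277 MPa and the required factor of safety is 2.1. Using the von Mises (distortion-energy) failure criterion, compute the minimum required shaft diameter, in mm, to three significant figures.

σ_allow = σ_y/n = 277/2.1 = 131.9 MPa.
For a solid shaft σ_b = 32M/(πd³) and τ = 16T/(πd³), so the von Mises stress is σ' = (16/πd³)·√(4M²+3T²).
√(4M²+3T²) = √(4×(2.600×10^7)² + 3×(1.140×10^7)²) = 5.562×10^7 N·mm.
d³ = 16×5.562×10^7/(π×131.9) = 2.148×10^6 mm³.
d = 129.0 mm.

d = 129 mm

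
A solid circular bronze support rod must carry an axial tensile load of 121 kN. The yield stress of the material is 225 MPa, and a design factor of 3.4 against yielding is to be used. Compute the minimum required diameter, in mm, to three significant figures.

Allowable stress σ_allow = 225/3.4 = 66.18 MPa.
Required area A = F/σ_allow = 121000/66.18 = 1828 mm².
A = πd²/4 → d = √(4A/π) = 48.25 mm.

d = 48.2 mm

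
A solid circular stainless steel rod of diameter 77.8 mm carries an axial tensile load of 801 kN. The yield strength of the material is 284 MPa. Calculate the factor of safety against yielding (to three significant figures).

A = πd²/4 = 4754 mm².
σ = F/A = 801000/4754 = 168.5 MPa.
n = 284/168.5 = 1.686.

n = 1.69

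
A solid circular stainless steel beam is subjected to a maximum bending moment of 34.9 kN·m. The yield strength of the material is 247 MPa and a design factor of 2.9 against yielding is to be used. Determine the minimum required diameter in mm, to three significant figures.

σ_allow = 247/2.9 = 85.17 MPa.
For a solid circular section σ = 32M/(πd³), so d³ = 32M/(π σ_allow) = 32×3.4900×10^7/(π×85.17) = 4.174×10^6 mm³.
d = 161.0 mm.

d = 161 mm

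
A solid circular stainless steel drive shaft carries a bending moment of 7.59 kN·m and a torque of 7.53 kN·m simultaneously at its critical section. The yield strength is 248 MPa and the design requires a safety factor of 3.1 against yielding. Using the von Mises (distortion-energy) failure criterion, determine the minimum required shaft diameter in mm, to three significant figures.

d = 108 mm

σ_allow = σ_y/n = 248/3.1 = 80.00 MPa.
For a solid shaft σ_b = 32M/(πd³) and τ = 16T/(πd³), so the von Mises stress is σ' = (16/πd³)·√(4M²+3T²).
√(4M²+3T²) = √(4×(7.590×10^6)² + 3×(7.530×10^6)²) = 2.001×10^7 N·mm.
d³ = 16×2.001×10^7/(π×80.00) = 1.274×10^6 mm³.
d = 108.4 mm.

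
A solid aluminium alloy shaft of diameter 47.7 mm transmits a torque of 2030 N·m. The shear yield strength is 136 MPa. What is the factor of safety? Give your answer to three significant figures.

τ = 16T/(πd³) = 16×2030000/(π×47.7³) = 95.26 MPa.
n = τ_limit/τ = 136/95.26 = 1.428.

n = 1.43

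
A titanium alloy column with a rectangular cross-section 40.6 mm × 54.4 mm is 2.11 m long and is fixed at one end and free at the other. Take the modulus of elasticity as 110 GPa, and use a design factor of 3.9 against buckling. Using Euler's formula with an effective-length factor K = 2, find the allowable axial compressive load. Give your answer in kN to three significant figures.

P_allow = 4.74 kN

Buckling occurs about the weak axis: I_min = h·b³/12 = 54.4×40.6³/12 = 303400 mm⁴ (b = 40.6 mm is the smaller dimension).
Effective length L_e = KL = 2×2.11 m = 4220 mm.
Euler critical load P_cr = π²EI/L_e² = π²×110000×303400/4220² = 18500 N.
P_allow = P_cr/n = 18500/3.9 = 4742 N.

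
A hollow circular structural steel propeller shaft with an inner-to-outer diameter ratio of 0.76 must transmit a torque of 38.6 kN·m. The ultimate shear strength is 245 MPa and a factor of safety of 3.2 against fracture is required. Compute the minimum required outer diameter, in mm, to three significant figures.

d_o = 157 mm

τ_allow = 245/3.2 = 76.56 MPa.
For a hollow shaft τ = 16T/[πd_o³(1−k⁴)] with k = 0.76, so 1−k⁴ = 0.6664.
d_o³ = 16T/[π τ_allow (1−k⁴)] = 16×3.8600×10^7/(π×76.56×0.6664) = 3.853×10^6 mm³.
d_o = 156.8 mm.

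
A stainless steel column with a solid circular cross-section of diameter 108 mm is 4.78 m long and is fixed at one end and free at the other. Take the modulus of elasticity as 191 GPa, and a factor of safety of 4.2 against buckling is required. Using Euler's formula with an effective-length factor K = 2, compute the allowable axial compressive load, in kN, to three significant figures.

I = πd⁴/64 = π×108⁴/64 = 6.678×10^6 mm⁴.
Effective length L_e = KL = 2×4.78 m = 9560 mm.
Euler critical load P_cr = π²EI/L_e² = π²×191000×6.678×10^6/9560² = 137700 N.
P_allow = P_cr/n = 137700/4.2 = 32800 N.

P_allow = 32.8 kN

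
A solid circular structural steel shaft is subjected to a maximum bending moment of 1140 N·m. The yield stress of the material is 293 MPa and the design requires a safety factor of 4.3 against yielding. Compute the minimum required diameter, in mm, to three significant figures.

d = 55.4 mm

σ_allow = 293/4.3 = 68.14 MPa.
For a solid circular section σ = 32M/(πd³), so d³ = 32M/(π σ_allow) = 32×1140000/(π×68.14) = 170400 mm³.
d = 55.44 mm.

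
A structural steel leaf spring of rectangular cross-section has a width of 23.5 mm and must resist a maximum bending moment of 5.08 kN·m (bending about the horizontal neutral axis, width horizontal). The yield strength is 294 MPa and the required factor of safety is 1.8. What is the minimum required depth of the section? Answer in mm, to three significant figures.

σ_allow = 294/1.8 = 163.3 MPa.
For a rectangular section σ = 6M/(bh²), so h² = 6M/(b σ_allow) = 6×5080000/(23.5×163.3) = 7941 mm².
h = 89.11 mm.

h = 89.1 mm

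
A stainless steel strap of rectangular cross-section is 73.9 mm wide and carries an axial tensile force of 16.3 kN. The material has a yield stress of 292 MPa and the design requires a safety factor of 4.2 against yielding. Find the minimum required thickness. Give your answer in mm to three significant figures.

t = 3.17 mm

σ_allow = 292/4.2 = 69.52 MPa.
Required area A = F/σ_allow = 16300/69.52 = 234.5 mm².
t = A/w = 234.5/73.9 = 3.173 mm.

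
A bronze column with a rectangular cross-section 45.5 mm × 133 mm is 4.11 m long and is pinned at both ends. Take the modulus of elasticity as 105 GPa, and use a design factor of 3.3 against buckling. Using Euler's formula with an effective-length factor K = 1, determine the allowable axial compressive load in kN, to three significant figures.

Buckling occurs about the weak axis: I_min = h·b³/12 = 133×45.5³/12 = 1.044×10^6 mm⁴ (b = 45.5 mm is the smaller dimension).
Effective length L_e = KL = 1×4.11 m = 4110 mm.
Euler critical load P_cr = π²EI/L_e² = π²×105000×1.044×10^6/4110² = 64050 N.
P_allow = P_cr/n = 64050/3.3 = 19410 N.

P_allow = 19.4 kN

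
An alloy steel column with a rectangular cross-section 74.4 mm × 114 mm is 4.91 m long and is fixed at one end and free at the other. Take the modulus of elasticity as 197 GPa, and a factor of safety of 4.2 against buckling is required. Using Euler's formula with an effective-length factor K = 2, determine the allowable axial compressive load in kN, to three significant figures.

Buckling occurs about the weak axis: I_min = h·b³/12 = 114×74.4³/12 = 3.912×10^6 mm⁴ (b = 74.4 mm is the smaller dimension).
Effective length L_e = KL = 2×4.91 m = 9820 mm.
Euler critical load P_cr = π²EI/L_e² = π²×197000×3.912×10^6/9820² = 78880 N.
P_allow = P_cr/n = 78880/4.2 = 18780 N.

P_allow = 18.8 kN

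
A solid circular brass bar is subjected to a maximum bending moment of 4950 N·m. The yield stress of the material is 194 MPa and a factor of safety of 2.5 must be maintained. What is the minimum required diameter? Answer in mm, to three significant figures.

d = 86.6 mm

σ_allow = 194/2.5 = 77.60 MPa.
For a solid circular section σ = 32M/(πd³), so d³ = 32M/(π σ_allow) = 32×4950000/(π×77.60) = 649700 mm³.
d = 86.61 mm.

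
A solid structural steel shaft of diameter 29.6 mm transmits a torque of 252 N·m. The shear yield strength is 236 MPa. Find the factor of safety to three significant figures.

τ = 16T/(πd³) = 16×252000/(π×29.6³) = 49.49 MPa.
n = τ_limit/τ = 236/49.49 = 4.769.

n = 4.77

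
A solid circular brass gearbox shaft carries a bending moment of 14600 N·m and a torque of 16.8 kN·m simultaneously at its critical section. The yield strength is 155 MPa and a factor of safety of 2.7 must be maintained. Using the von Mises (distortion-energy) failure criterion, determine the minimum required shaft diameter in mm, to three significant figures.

σ_allow = σ_y/n = 155/2.7 = 57.41 MPa.
For a solid shaft σ_b = 32M/(πd³) and τ = 16T/(πd³), so the von Mises stress is σ' = (16/πd³)·√(4M²+3T²).
√(4M²+3T²) = √(4×(1.460×10^7)² + 3×(1.680×10^7)²) = 4.122×10^7 N·mm.
d³ = 16×4.122×10^7/(π×57.41) = 3.657×10^6 mm³.
d = 154.1 mm.

d = 154 mm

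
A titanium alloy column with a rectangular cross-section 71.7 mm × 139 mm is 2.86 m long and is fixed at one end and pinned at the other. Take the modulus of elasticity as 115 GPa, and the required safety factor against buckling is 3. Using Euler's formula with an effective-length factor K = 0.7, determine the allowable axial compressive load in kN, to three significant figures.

P_allow = 403 kN

Buckling occurs about the weak axis: I_min = h·b³/12 = 139×71.7³/12 = 4.270×10^6 mm⁴ (b = 71.7 mm is the smaller dimension).
Effective length L_e = KL = 0.7×2.86 m = 2002 mm.
Euler critical load P_cr = π²EI/L_e² = π²×115000×4.270×10^6/2002² = 1.209×10^6 N.
P_allow = P_cr/n = 1.209×10^6/3 = 403000 N.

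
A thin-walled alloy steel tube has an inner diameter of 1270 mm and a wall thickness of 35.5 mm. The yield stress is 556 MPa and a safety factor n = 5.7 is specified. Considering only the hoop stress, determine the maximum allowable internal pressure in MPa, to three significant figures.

p_allow = 5.45 MPa

σ_allow = 556/5.7 = 97.54 MPa.
σ_h = pD/(2t) → p_allow = 2σ_allow t/D = 2×97.54×35.5/1270 = 5.453 MPa.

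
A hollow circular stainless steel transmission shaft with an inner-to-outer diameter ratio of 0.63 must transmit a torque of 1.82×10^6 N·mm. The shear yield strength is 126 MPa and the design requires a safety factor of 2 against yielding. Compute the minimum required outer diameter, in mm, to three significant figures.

d_o = 55.9 mm

τ_allow = 126/2 = 63.00 MPa.
For a hollow shaft τ = 16T/[πd_o³(1−k⁴)] with k = 0.63, so 1−k⁴ = 0.8425.
d_o³ = 16T/[π τ_allow (1−k⁴)] = 16×1820000/(π×63.00×0.8425) = 174600 mm³.
d_o = 55.90 mm.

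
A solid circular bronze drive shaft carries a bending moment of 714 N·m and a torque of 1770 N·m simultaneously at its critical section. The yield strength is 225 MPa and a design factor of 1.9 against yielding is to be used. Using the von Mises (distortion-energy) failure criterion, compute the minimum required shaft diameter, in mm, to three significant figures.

d = 52.6 mm

σ_allow = σ_y/n = 225/1.9 = 118.4 MPa.
For a solid shaft σ_b = 32M/(πd³) and τ = 16T/(πd³), so the von Mises stress is σ' = (16/πd³)·√(4M²+3T²).
√(4M²+3T²) = √(4×(714000)² + 3×(1.770×10^6)²) = 3.382×10^6 N·mm.
d³ = 16×3.382×10^6/(π×118.4) = 145500 mm³.
d = 52.59 mm.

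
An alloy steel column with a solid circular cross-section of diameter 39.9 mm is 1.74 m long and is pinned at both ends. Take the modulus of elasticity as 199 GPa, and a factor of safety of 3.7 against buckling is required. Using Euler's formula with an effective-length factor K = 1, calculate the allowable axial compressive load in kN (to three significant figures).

I = πd⁴/64 = π×39.9⁴/64 = 124400 mm⁴.
Effective length L_e = KL = 1×1.74 m = 1740 mm.
Euler critical load P_cr = π²EI/L_e² = π²×199000×124400/1740² = 80710 N.
P_allow = P_cr/n = 80710/3.7 = 21810 N.

P_allow = 21.8 kN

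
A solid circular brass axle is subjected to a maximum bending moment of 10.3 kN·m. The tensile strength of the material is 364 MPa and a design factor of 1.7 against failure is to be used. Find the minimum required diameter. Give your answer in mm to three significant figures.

σ_allow = 364/1.7 = 214.1 MPa.
For a solid circular section σ = 32M/(πd³), so d³ = 32M/(π σ_allow) = 32×1.0300×10^7/(π×214.1) = 490000 mm³.
d = 78.84 mm.

d = 78.8 mm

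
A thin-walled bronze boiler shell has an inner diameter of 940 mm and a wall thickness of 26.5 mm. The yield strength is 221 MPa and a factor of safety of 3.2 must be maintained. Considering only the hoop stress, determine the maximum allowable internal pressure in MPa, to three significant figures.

p_allow = 3.89 MPa

σ_allow = 221/3.2 = 69.06 MPa.
σ_h = pD/(2t) → p_allow = 2σ_allow t/D = 2×69.06×26.5/940 = 3.894 MPa.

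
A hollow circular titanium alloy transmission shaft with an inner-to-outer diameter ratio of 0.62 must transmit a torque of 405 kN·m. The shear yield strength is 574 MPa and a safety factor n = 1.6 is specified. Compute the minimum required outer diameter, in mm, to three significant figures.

τ_allow = 574/1.6 = 358.8 MPa.
For a hollow shaft τ = 16T/[πd_o³(1−k⁴)] with k = 0.62, so 1−k⁴ = 0.8522.
d_o³ = 16T/[π τ_allow (1−k⁴)] = 16×4.0500×10^8/(π×358.8×0.8522) = 6.746×10^6 mm³.
d_o = 189.0 mm.

d_o = 189 mm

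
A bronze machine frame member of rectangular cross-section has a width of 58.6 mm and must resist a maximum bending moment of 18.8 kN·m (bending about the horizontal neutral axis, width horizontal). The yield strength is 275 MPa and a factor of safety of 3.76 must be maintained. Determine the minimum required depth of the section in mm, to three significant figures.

h = 162 mm

σ_allow = 275/3.76 = 73.14 MPa.
For a rectangular section σ = 6M/(bh²), so h² = 6M/(b σ_allow) = 6×1.8800×10^7/(58.6×73.14) = 26320 mm².
h = 162.2 mm.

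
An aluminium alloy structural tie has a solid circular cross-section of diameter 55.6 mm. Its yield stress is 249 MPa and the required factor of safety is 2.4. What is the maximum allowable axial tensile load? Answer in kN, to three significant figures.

F_allow = 252 kN

σ_allow = 249/2.4 = 103.8 MPa.
A = πd²/4 = π×55.6²/4 = 2428 mm².
F_allow = σ_allow × A = 103.8×2428 = 251900 N.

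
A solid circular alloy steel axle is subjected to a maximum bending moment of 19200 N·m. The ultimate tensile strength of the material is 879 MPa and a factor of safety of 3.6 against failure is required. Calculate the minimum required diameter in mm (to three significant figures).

d = 92.9 mm

σ_allow = 879/3.6 = 244.2 MPa.
For a solid circular section σ = 32M/(πd³), so d³ = 32M/(π σ_allow) = 32×1.9200×10^7/(π×244.2) = 801000 mm³.
d = 92.87 mm.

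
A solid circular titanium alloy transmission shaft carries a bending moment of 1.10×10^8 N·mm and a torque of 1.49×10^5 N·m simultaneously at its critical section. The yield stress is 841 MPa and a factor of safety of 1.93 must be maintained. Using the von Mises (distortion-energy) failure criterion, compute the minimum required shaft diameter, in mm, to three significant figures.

d = 158 mm

σ_allow = σ_y/n = 841/1.93 = 435.8 MPa.
For a solid shaft σ_b = 32M/(πd³) and τ = 16T/(πd³), so the von Mises stress is σ' = (16/πd³)·√(4M²+3T²).
√(4M²+3T²) = √(4×(1.100×10^8)² + 3×(1.490×10^8)²) = 3.391×10^8 N·mm.
d³ = 16×3.391×10^8/(π×435.8) = 3.964×10^6 mm³.
d = 158.3 mm.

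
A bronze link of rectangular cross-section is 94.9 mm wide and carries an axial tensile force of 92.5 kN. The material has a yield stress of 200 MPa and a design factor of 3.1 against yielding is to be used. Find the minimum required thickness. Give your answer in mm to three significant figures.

σ_allow = 200/3.1 = 64.52 MPa.
Required area A = F/σ_allow = 92500/64.52 = 1434 mm².
t = A/w = 1434/94.9 = 15.11 mm.

t = 15.1 mm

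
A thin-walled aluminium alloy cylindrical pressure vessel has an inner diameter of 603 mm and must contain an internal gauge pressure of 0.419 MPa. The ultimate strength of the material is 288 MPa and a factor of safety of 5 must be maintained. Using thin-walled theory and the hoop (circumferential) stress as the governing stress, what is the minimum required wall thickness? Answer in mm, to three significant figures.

σ_allow = 288/5 = 57.60 MPa.
Hoop stress σ_h = pD/(2t), so t = pD/(2σ_allow) = 0.419×603/(2×57.60) = 2.193 mm.

t = 2.19 mm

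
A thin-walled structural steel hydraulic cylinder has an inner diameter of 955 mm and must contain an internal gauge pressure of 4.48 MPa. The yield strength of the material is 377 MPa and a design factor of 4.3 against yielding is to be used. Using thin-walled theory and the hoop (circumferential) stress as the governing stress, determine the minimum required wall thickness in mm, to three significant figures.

σ_allow = 377/4.3 = 87.67 MPa.
Hoop stress σ_h = pD/(2t), so t = pD/(2σ_allow) = 4.48×955/(2×87.67) = 24.40 mm.

t = 24.4 mm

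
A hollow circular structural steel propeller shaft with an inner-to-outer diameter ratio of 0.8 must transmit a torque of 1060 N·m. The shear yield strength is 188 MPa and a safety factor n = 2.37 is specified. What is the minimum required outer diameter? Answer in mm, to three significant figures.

d_o = 48.7 mm

τ_allow = 188/2.37 = 79.32 MPa.
For a hollow shaft τ = 16T/[πd_o³(1−k⁴)] with k = 0.8, so 1−k⁴ = 0.5904.
d_o³ = 16T/[π τ_allow (1−k⁴)] = 16×1060000/(π×79.32×0.5904) = 115300 mm³.
d_o = 48.67 mm.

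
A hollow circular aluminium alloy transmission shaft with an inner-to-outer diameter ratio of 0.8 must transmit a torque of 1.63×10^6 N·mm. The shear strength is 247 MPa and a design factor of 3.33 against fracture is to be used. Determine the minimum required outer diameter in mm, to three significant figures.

d_o = 57.4 mm

τ_allow = 247/3.33 = 74.17 MPa.
For a hollow shaft τ = 16T/[πd_o³(1−k⁴)] with k = 0.8, so 1−k⁴ = 0.5904.
d_o³ = 16T/[π τ_allow (1−k⁴)] = 16×1630000/(π×74.17×0.5904) = 189600 mm³.
d_o = 57.45 mm.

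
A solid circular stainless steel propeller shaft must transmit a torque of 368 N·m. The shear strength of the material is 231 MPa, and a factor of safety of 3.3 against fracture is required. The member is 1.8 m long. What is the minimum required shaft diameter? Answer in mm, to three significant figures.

d = 29.9 mm

Allowable shear stress τ_allow = 231/3.3 = 70.00 MPa.
For a solid shaft τ = 16T/(πd³), so d³ = 16T/(π τ_allow) = 16×368000/(π×70.00) = 26770 mm³.
d = (26770)^(1/3) = 29.92 mm.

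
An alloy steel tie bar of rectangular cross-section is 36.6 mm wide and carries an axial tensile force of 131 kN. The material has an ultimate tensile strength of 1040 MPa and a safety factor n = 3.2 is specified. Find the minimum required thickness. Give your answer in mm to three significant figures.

σ_allow = 1040/3.2 = 325.0 MPa.
Required area A = F/σ_allow = 131000/325.0 = 403.1 mm².
t = A/w = 403.1/36.6 = 11.01 mm.

t = 11.0 mm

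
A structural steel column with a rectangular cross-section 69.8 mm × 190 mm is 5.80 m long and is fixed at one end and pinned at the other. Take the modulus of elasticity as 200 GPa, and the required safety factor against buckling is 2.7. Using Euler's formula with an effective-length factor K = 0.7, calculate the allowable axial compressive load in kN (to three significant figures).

Buckling occurs about the weak axis: I_min = h·b³/12 = 190×69.8³/12 = 5.384×10^6 mm⁴ (b = 69.8 mm is the smaller dimension).
Effective length L_e = KL = 0.7×5.80 m = 4060 mm.
Euler critical load P_cr = π²EI/L_e² = π²×200000×5.384×10^6/4060² = 644800 N.
P_allow = P_cr/n = 644800/2.7 = 238800 N.

P_allow = 239 kN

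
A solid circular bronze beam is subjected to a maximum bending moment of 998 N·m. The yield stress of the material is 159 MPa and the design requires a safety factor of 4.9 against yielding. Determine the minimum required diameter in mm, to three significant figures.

σ_allow = 159/4.9 = 32.45 MPa.
For a solid circular section σ = 32M/(πd³), so d³ = 32M/(π σ_allow) = 32×998000/(π×32.45) = 313300 mm³.
d = 67.92 mm.

d = 67.9 mm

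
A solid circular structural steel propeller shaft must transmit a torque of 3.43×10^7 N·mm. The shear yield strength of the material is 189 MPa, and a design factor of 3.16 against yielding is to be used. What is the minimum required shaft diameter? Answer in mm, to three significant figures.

d = 143 mm

Allowable shear stress τ_allow = 189/3.16 = 59.81 MPa.
For a solid shaft τ = 16T/(πd³), so d³ = 16T/(π τ_allow) = 16×3.4300×10^7/(π×59.81) = 2.921×10^6 mm³.
d = (2.921×10^6)^(1/3) = 142.9 mm.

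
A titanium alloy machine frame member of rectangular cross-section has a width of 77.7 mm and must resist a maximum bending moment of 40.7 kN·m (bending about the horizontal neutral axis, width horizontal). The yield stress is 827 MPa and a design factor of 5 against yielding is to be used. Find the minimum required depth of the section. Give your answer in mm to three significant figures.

h = 138 mm

σ_allow = 827/5 = 165.4 MPa.
For a rectangular section σ = 6M/(bh²), so h² = 6M/(b σ_allow) = 6×4.0700×10^7/(77.7×165.4) = 19000 mm².
h = 137.8 mm.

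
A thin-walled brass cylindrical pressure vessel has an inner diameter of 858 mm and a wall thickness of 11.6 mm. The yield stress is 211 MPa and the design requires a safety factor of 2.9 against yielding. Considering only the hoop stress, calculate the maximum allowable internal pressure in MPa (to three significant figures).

σ_allow = 211/2.9 = 72.76 MPa.
σ_h = pD/(2t) → p_allow = 2σ_allow t/D = 2×72.76×11.6/858 = 1.967 MPa.

p_allow = 1.97 MPa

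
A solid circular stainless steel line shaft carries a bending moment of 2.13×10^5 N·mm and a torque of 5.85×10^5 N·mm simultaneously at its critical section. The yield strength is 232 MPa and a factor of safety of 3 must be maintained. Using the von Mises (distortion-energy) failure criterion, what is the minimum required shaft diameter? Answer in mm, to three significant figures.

σ_allow = σ_y/n = 232/3 = 77.33 MPa.
For a solid shaft σ_b = 32M/(πd³) and τ = 16T/(πd³), so the von Mises stress is σ' = (16/πd³)·√(4M²+3T²).
√(4M²+3T²) = √(4×(213000)² + 3×(585000)²) = 1.099×10^6 N·mm.
d³ = 16×1.099×10^6/(π×77.33) = 72390 mm³.
d = 41.68 mm.

d = 41.7 mm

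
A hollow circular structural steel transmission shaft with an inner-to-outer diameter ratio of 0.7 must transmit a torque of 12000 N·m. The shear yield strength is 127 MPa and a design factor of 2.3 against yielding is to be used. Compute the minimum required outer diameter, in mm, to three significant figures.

d_o = 113 mm

τ_allow = 127/2.3 = 55.22 MPa.
For a hollow shaft τ = 16T/[πd_o³(1−k⁴)] with k = 0.7, so 1−k⁴ = 0.7599.
d_o³ = 16T/[π τ_allow (1−k⁴)] = 16×1.2000×10^7/(π×55.22×0.7599) = 1.457×10^6 mm³.
d_o = 113.4 mm.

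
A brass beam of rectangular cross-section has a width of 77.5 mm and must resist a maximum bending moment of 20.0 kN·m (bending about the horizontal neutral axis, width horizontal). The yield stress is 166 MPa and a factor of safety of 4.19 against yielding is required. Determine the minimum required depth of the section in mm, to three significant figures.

σ_allow = 166/4.19 = 39.62 MPa.
For a rectangular section σ = 6M/(bh²), so h² = 6M/(b σ_allow) = 6×2.0000×10^7/(77.5×39.62) = 39080 mm².
h = 197.7 mm.

h = 198 mm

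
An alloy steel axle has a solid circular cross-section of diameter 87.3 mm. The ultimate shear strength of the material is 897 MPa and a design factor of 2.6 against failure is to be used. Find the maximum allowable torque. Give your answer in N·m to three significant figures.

τ_allow = 897/2.6 = 345.0 MPa.
For a solid shaft T_allow = τ_allow·πd³/16; πd³/16 = π×87.3³/16 = 130600 mm³.
T_allow = 345.0×130600 = 4.507×10^7 N·mm = 45070 N·m.

T_allow = 45100 N·m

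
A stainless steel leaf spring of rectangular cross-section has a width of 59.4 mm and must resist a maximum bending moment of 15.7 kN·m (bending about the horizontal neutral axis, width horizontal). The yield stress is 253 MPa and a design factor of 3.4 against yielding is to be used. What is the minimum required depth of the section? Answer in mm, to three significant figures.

h = 146 mm

σ_allow = 253/3.4 = 74.41 MPa.
For a rectangular section σ = 6M/(bh²), so h² = 6M/(b σ_allow) = 6×1.5700×10^7/(59.4×74.41) = 21310 mm².
h = 146.0 mm.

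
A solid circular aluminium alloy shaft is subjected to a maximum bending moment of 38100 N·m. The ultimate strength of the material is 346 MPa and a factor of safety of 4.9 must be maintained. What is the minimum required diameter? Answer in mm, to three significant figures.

σ_allow = 346/4.9 = 70.61 MPa.
For a solid circular section σ = 32M/(πd³), so d³ = 32M/(π σ_allow) = 32×3.8100×10^7/(π×70.61) = 5.496×10^6 mm³.
d = 176.5 mm.

d = 176 mm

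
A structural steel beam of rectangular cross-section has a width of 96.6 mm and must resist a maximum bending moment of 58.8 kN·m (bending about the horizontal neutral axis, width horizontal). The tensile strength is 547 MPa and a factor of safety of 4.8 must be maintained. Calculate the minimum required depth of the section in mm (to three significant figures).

h = 179 mm

σ_allow = 547/4.8 = 114.0 MPa.
For a rectangular section σ = 6M/(bh²), so h² = 6M/(b σ_allow) = 6×5.8800×10^7/(96.6×114.0) = 32050 mm².
h = 179.0 mm.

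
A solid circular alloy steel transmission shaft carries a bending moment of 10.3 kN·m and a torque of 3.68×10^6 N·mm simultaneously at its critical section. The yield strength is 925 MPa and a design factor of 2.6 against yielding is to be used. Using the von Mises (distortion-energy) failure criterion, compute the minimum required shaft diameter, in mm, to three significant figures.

σ_allow = σ_y/n = 925/2.6 = 355.8 MPa.
For a solid shaft σ_b = 32M/(πd³) and τ = 16T/(πd³), so the von Mises stress is σ' = (16/πd³)·√(4M²+3T²).
√(4M²+3T²) = √(4×(1.030×10^7)² + 3×(3.680×10^6)²) = 2.156×10^7 N·mm.
d³ = 16×2.156×10^7/(π×355.8) = 308700 mm³.
d = 67.58 mm.

d = 67.6 mm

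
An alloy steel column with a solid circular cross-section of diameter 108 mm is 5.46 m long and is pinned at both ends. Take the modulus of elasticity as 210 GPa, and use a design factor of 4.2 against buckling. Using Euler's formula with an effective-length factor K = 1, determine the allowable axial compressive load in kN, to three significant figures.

P_allow = 111 kN

I = πd⁴/64 = π×108⁴/64 = 6.678×10^6 mm⁴.
Effective length L_e = KL = 1×5.46 m = 5460 mm.
Euler critical load P_cr = π²EI/L_e² = π²×210000×6.678×10^6/5460² = 464300 N.
P_allow = P_cr/n = 464300/4.2 = 110500 N.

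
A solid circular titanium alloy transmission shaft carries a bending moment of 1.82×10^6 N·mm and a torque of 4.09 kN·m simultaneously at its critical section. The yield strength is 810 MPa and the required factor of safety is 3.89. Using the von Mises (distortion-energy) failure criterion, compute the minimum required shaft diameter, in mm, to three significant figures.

σ_allow = σ_y/n = 810/3.89 = 208.2 MPa.
For a solid shaft σ_b = 32M/(πd³) and τ = 16T/(πd³), so the von Mises stress is σ' = (16/πd³)·√(4M²+3T²).
√(4M²+3T²) = √(4×(1.820×10^6)² + 3×(4.090×10^6)²) = 7.965×10^6 N·mm.
d³ = 16×7.965×10^6/(π×208.2) = 194800 mm³.
d = 57.97 mm.

d = 58.0 mm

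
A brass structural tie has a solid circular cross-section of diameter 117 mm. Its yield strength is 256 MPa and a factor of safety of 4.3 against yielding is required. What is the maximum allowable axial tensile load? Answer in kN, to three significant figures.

σ_allow = 256/4.3 = 59.53 MPa.
A = πd²/4 = π×117²/4 = 10750 mm².
F_allow = σ_allow × A = 59.53×10750 = 640100 N.

F_allow = 640 kN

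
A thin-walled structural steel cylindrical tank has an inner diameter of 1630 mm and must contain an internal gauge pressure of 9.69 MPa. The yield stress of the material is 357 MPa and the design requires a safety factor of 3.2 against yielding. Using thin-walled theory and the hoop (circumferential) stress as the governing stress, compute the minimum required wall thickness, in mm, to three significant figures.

t = 70.8 mm

σ_allow = 357/3.2 = 111.6 MPa.
Hoop stress σ_h = pD/(2t), so t = pD/(2σ_allow) = 9.69×1630/(2×111.6) = 70.79 mm.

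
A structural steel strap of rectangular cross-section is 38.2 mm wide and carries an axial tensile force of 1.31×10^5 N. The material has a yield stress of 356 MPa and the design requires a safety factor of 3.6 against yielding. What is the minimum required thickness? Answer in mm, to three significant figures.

t = 34.7 mm

σ_allow = 356/3.6 = 98.89 MPa.
Required area A = F/σ_allow = 131000/98.89 = 1325 mm².
t = A/w = 1325/38.2 = 34.68 mm.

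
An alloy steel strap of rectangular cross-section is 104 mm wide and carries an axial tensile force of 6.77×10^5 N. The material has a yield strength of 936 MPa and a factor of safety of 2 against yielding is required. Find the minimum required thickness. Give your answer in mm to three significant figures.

σ_allow = 936/2 = 468.0 MPa.
Required area A = F/σ_allow = 677000/468.0 = 1447 mm².
t = A/w = 1447/104 = 13.91 mm.

t = 13.9 mm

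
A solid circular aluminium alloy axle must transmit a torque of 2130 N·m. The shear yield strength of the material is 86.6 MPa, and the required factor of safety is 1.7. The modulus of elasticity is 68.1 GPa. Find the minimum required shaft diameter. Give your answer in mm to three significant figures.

d = 59.7 mm

Allowable shear stress τ_allow = 86.6/1.7 = 50.94 MPa.
For a solid shaft τ = 16T/(πd³), so d³ = 16T/(π τ_allow) = 16×2130000/(π×50.94) = 213000 mm³.
d = (213000)^(1/3) = 59.72 mm.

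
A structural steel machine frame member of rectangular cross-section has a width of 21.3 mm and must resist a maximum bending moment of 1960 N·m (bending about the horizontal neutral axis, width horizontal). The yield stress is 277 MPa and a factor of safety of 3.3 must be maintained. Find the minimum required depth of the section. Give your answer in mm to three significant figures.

h = 81.1 mm

σ_allow = 277/3.3 = 83.94 MPa.
For a rectangular section σ = 6M/(bh²), so h² = 6M/(b σ_allow) = 6×1960000/(21.3×83.94) = 6578 mm².
h = 81.10 mm.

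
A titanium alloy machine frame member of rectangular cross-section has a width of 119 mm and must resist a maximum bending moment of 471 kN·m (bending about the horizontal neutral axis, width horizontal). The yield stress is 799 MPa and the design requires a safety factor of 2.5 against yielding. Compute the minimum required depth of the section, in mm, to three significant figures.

σ_allow = 799/2.5 = 319.6 MPa.
For a rectangular section σ = 6M/(bh²), so h² = 6M/(b σ_allow) = 6×4.7100×10^8/(119×319.6) = 74310 mm².
h = 272.6 mm.

h = 273 mm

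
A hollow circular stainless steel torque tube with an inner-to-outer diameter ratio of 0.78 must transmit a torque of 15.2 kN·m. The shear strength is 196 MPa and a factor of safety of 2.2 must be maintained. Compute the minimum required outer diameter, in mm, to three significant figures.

d_o = 111 mm

τ_allow = 196/2.2 = 89.09 MPa.
For a hollow shaft τ = 16T/[πd_o³(1−k⁴)] with k = 0.78, so 1−k⁴ = 0.6298.
d_o³ = 16T/[π τ_allow (1−k⁴)] = 16×1.5200×10^7/(π×89.09×0.6298) = 1.380×10^6 mm³.
d_o = 111.3 mm.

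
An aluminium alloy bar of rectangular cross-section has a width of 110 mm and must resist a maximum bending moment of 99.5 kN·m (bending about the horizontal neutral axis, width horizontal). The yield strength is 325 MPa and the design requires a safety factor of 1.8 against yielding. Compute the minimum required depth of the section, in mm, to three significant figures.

σ_allow = 325/1.8 = 180.6 MPa.
For a rectangular section σ = 6M/(bh²), so h² = 6M/(b σ_allow) = 6×9.9500×10^7/(110×180.6) = 30060 mm².
h = 173.4 mm.

h = 173 mm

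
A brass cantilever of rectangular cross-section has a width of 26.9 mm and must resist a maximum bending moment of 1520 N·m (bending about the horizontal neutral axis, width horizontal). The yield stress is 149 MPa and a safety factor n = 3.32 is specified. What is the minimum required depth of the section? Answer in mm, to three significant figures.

σ_allow = 149/3.32 = 44.88 MPa.
For a rectangular section σ = 6M/(bh²), so h² = 6M/(b σ_allow) = 6×1520000/(26.9×44.88) = 7554 mm².
h = 86.92 mm.

h = 86.9 mm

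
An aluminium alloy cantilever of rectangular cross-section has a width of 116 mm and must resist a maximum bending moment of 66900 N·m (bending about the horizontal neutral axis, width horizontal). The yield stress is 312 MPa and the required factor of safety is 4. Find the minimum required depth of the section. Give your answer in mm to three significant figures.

σ_allow = 312/4 = 78.00 MPa.
For a rectangular section σ = 6M/(bh²), so h² = 6M/(b σ_allow) = 6×6.6900×10^7/(116×78.00) = 44360 mm².
h = 210.6 mm.

h = 211 mm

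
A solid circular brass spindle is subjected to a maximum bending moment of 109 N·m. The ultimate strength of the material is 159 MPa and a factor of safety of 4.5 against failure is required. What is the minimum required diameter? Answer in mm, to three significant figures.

d = 31.6 mm

σ_allow = 159/4.5 = 35.33 MPa.
For a solid circular section σ = 32M/(πd³), so d³ = 32M/(π σ_allow) = 32×109000/(π×35.33) = 31420 mm³.
d = 31.56 mm.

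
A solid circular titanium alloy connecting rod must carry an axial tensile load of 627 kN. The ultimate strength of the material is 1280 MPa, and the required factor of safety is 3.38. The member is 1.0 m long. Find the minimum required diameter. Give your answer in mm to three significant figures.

d = 45.9 mm

Allowable stress σ_allow = 1280/3.38 = 378.7 MPa.
Required area A = F/σ_allow = 627000/378.7 = 1656 mm².
A = πd²/4 → d = √(4A/π) = 45.91 mm.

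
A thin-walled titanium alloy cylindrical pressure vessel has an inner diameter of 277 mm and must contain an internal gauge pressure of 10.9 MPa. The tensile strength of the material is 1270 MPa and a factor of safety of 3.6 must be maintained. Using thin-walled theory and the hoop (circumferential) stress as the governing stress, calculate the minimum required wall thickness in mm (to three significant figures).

t = 4.28 mm

σ_allow = 1270/3.6 = 352.8 MPa.
Hoop stress σ_h = pD/(2t), so t = pD/(2σ_allow) = 10.9×277/(2×352.8) = 4.279 mm.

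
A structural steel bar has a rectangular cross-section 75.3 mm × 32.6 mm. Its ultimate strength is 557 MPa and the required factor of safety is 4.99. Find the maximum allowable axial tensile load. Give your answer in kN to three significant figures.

F_allow = 274 kN

σ_allow = 557/4.99 = 111.6 MPa.
A = 75.3×32.6 = 2455 mm².
F_allow = σ_allow × A = 111.6×2455 = 274000 N.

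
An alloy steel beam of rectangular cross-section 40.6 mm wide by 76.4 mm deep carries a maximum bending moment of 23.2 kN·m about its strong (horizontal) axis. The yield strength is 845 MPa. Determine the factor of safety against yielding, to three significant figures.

n = 1.44

Section modulus S = bh²/6 = 40.6×76.4²/6 = 39500 mm³.
σ = M/S = 2.3200×10^7/39500 = 587.4 MPa.
n = 845/587.4 = 1.439.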